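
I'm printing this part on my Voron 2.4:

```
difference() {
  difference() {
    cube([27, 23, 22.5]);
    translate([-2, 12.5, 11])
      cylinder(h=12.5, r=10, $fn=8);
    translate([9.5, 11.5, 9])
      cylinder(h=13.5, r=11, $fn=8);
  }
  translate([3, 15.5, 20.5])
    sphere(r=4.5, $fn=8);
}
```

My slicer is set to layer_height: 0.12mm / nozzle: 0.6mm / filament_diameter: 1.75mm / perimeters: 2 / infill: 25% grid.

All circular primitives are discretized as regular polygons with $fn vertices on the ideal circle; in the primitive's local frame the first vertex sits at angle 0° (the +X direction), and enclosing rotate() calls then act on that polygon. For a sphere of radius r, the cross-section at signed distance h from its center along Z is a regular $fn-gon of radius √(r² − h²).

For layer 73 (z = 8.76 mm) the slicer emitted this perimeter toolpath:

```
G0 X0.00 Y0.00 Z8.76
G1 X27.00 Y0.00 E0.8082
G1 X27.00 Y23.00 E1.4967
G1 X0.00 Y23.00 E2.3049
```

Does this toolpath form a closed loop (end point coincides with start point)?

no

Start point (G0): (0.00, 0.00). End point (last G1): the path does not return to the start — open.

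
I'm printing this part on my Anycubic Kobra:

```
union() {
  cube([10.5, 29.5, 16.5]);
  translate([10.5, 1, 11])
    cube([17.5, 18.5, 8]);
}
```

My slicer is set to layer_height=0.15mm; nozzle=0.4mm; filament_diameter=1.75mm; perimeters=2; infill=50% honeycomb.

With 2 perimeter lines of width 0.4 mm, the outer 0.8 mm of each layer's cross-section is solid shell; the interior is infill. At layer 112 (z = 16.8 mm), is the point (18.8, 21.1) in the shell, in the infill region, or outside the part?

At z = 16.8 mm: the cube is absent (z outside [0, 16.5]); the cube at (10.5, 1) (footprint 17.5×18.5) is included at this height; Taking the union: only the 17.5×18.5 cube at (10.5, 1) is present, so the union is just that shape — 1 connected region. Overall, the cross-section is a single solid region. The nearest boundary edge runs (28.00, 19.50)→(10.50, 19.50); distance from the point to it = 1.60 mm. The point is not inside any of the regions above, so it lies outside the cross-section (1.60 mm from the nearest boundary).

outside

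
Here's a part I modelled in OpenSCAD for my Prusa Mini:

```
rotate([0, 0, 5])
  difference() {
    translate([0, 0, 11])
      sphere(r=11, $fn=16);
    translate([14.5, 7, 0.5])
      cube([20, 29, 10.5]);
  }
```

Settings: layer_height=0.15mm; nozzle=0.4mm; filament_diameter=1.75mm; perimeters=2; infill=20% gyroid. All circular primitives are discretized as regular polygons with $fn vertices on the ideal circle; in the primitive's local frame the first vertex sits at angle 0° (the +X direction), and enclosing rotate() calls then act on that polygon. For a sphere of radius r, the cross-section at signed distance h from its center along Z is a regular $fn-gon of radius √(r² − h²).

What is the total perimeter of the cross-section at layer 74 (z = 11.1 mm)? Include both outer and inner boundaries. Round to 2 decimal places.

At z = 11.1 mm: the r=11 sphere slices to a regular 16-gon of circumradius 11.000 (√(r²−h²) with h=0.1 from center) (perimeter = 2·16·11.000·sin(180°/16) = 68.67 mm); the cube at (14.5, 7) is not intersected at this z (z outside [0.5, 11]); Taking the first minus the rest: none of the subtracted shapes is present at this height, so the r=11 sphere is unchanged — boundary = 68.67 mm; (rotated 5° about Z; rotation is an isometry so areas/perimeters/island counts are preserved). Overall, the cross-section is a single solid region. Total boundary length (outer) = 68.67 mm.

68.67 mm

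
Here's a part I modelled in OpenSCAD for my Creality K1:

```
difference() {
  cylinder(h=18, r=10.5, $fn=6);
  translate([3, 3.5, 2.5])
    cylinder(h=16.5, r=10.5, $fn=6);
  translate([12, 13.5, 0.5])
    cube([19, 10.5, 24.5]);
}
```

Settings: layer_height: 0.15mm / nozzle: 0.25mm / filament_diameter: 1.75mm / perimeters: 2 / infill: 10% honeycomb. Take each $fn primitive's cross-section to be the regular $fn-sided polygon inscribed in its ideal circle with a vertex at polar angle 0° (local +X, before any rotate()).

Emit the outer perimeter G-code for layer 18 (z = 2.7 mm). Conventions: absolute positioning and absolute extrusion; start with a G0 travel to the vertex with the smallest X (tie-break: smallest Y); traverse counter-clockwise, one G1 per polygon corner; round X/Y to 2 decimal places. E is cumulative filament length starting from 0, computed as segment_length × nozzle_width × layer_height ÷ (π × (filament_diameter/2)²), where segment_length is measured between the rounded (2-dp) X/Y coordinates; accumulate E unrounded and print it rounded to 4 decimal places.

G0 X-10.50 Y0.00 Z2.70
G1 X-5.25 Y-9.09 E0.1637
G1 X5.25 Y-9.09 E0.3274
G1 X7.27 Y-5.59 E0.3904
G1 X-2.25 Y-5.59 E0.5388
G1 X-7.50 Y3.50 E0.7024
G1 X-4.27 Y9.09 E0.8031
G1 X-5.25 Y9.09 E0.8184
G1 X-10.50 Y0.00 E0.9820

At z = 2.7 mm: the r=10.5 cylinder gives a regular 6-gon of circumradius 10.5 (constant along its height); the r=10.5 cylinder at (3, 3.5) gives a regular 6-gon of circumradius 10.5 (constant along its height); the cube at (12, 13.5) is present — its section is the full 19×10.5 rectangle; After the difference (first − rest): starting from the r=10.5 cylinder, the r=10.5 cylinder at (3, 3.5) partially overlaps it — only the 198.56 mm² overlap (of its 286.44 mm²) is removed, clipping the outline; the 19×10.5 cube at (12, 13.5) misses the remaining region (no effect) — 1 connected region. The outline is a single polygon with 8 vertices. Extrusion per mm of travel: 0.25 × 0.15 / (π × 0.875²) = 0.015591. Accumulating E over each segment gives final E = 0.9820.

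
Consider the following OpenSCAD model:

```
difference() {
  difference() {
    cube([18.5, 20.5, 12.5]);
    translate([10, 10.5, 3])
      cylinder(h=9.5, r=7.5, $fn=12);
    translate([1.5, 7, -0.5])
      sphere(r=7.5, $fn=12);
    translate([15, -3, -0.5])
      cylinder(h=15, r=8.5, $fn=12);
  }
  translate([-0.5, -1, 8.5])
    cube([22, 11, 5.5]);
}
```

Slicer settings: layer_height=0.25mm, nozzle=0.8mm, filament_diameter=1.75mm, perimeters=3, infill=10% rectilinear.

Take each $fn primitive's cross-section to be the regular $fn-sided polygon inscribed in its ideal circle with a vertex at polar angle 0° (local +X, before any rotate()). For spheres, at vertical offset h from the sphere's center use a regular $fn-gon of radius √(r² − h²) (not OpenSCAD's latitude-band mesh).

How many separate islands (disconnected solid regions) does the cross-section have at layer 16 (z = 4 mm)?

At z = 4 mm: the cube (footprint 18.5×20.5) is included at this height; the r=7.5 cylinder at (10, 10.5) contributes a regular 12-gon of circumradius 7.5; the sphere at (1.5, 7): section is a regular 12-gon, circumradius = √(r²−h²) = √(7.5²−4.5²) = 6.000; the cylinder at (15, -3): section is a regular 12-gon, circumradius r=8.5; After the difference (first − rest): starting from the 18.5×20.5 cube, the r=7.5 cylinder at (10, 10.5) lies wholly inside it (removes its full 168.75 mm² and its 46.59 mm outline becomes a hole wall); the r=7.5 sphere at (1.5, 7) partially overlaps it — only the 45.50 mm² overlap (of its 108.00 mm²) is removed, clipping the outline; the r=8.5 cylinder at (15, -3) partially overlaps it — only the 42.31 mm² overlap (of its 216.75 mm²) is removed, clipping the outline — 2 connected regions; the cube at (-0.5, -1) does not reach this height (z outside [8.5, 14]); Taking the first minus the rest: none of the subtracted shapes is present at this height, so that combined region is unchanged — 2 connected regions. Overall, the cross-section has 2 separate islands. Island count = 2.

2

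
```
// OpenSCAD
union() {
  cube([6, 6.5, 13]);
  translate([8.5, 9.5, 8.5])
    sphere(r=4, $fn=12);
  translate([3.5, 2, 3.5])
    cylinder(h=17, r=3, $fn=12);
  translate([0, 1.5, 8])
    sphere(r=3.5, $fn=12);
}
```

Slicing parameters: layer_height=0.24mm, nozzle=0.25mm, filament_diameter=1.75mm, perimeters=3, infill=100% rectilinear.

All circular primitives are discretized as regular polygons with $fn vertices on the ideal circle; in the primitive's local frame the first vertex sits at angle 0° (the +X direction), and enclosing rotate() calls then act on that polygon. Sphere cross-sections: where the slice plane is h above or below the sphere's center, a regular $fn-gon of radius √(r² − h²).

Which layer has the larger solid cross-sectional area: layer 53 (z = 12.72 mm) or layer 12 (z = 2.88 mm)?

Layer 53 (z = 12.72): the 6×6.5 cube contributes its full rectangle (area 39.00 mm²); the sphere at (8.5, 9.5) is not intersected at this z (|z−center|=4.220 > r=4); the cylinder at (3.5, 2): section is a regular 12-gon, circumradius r=3 (area = (12/2)·3.000²·sin(360°/12) = 27.00 mm²); the sphere at (0, 1.5) does not reach this height (|z−center|=4.720 > r=3.5); Combining (union): the regions partially overlap — summed areas 66.00 mm² minus the doubly-counted overlap 23.34 mm² gives 42.66 mm² — area = 42.66 mm². So its area = 42.66 mm². Layer 12 (z = 2.88): the cube is present — its section is the full 6×6.5 rectangle (area 39.00 mm²); the sphere at (8.5, 9.5) is absent (|z−center|=5.620 > r=4); the cylinder at (3.5, 2) does not reach this height (z outside [3.5, 20.5]); the sphere at (0, 1.5) does not reach this height (|z−center|=5.120 > r=3.5); Combining (union): only the 6×6.5 cube is present, so the union is just that shape — area = 39.00 mm². So its area = 39.00 mm². Layer 53 is larger (42.66 vs 39.00 mm²).

layer 53 (z = 12.72 mm)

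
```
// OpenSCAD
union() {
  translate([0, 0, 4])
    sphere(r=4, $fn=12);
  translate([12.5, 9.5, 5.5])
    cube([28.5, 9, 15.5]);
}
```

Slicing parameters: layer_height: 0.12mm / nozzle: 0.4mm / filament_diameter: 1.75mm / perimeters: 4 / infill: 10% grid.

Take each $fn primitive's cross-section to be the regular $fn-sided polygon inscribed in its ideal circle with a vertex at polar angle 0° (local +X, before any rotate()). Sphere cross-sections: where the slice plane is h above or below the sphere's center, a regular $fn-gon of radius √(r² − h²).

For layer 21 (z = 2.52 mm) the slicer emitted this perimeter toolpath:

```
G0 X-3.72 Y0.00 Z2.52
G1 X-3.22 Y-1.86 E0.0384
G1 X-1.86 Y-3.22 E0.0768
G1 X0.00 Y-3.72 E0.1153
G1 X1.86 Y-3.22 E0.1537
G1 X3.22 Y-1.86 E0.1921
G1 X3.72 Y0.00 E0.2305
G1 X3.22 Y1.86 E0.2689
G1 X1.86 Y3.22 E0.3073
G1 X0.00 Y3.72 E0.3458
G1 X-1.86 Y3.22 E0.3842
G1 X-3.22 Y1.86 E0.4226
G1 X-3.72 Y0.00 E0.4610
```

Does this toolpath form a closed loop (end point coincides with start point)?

Start point (G0): (-3.72, 0.00). End point (last G1): the path returns to the start — closed.

yes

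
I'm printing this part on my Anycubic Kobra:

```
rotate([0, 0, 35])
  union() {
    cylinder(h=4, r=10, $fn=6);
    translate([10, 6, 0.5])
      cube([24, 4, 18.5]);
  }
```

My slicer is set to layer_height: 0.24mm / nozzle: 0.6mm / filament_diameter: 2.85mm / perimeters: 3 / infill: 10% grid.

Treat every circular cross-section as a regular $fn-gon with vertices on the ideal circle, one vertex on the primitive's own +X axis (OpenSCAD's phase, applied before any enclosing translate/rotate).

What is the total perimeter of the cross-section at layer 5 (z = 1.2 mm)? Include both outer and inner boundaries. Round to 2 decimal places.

116.00 mm

At z = 1.2 mm: the cylinder: section is a regular 6-gon, circumradius r=10 (perimeter = 2·6·10.000·sin(180°/6) = 60.00 mm); the cube at (10, 6) is present — its section is the full 24×4 rectangle (perimeter 56.00 mm); Merging all regions: the 2 present regions are separate (no shared area or edge), so areas and boundary lengths simply add and each stays a separate island — boundary = 116.00 mm; (whole slice rotated 35° about Z — lengths, areas and connectivity unchanged). Overall, the cross-section has 2 separate islands. Total boundary length (outer) = 116.00 mm.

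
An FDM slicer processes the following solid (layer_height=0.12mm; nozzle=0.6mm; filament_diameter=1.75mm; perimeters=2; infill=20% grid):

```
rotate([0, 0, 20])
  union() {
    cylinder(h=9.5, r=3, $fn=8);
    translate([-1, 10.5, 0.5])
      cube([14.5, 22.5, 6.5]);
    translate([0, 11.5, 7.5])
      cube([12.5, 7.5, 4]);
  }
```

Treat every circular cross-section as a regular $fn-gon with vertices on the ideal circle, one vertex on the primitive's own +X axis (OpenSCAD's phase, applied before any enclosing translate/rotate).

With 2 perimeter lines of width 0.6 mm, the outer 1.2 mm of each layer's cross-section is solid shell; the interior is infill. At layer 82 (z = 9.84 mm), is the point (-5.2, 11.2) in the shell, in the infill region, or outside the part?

outside

At z = 9.84 mm: the cylinder is absent (z outside [0, 9.5]); the cube at (-1, 10.5) does not reach this height (z outside [0.5, 7]); the cube at (0, 11.5) (footprint 12.5×7.5) is included at this height; Taking the union: only the 12.5×7.5 cube at (0, 11.5) is present, so the union is just that shape — 1 connected region; (whole slice rotated 20° about Z — lengths, areas and connectivity unchanged). Overall, the cross-section is a single solid region. Undo the 20° rotation: the query point maps to (-1.056, 12.303) in the un-rotated model frame. The nearest boundary edge runs (0.00, 19.00)→(0.00, 11.50); distance from the point to it = 1.06 mm. The point is not inside any of the regions above, so it lies outside the cross-section (1.06 mm from the nearest boundary).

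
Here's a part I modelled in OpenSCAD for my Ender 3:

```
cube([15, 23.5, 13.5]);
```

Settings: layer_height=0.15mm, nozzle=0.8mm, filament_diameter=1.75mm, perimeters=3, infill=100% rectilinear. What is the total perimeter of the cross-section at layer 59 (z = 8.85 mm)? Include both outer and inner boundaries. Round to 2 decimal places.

77.00 mm

At z = 8.85 mm: the cube is present — its section is the full 15×23.5 rectangle (perimeter 77.00 mm). Overall, the cross-section is a single solid region. Total boundary length (outer) = 77.00 mm.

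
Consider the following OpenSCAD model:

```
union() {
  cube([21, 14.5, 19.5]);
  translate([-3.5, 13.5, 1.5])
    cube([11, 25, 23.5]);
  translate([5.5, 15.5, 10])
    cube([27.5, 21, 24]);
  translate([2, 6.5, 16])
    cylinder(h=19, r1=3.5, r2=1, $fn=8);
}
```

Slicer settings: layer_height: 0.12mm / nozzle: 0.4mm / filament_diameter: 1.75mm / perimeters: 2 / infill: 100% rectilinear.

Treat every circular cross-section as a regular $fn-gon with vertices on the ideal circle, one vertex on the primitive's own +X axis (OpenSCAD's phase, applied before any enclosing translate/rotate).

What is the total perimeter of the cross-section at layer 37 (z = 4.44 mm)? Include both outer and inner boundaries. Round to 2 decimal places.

At z = 4.44 mm: the 21×14.5 cube contributes its full rectangle (perimeter 71.00 mm); the cube at (-3.5, 13.5) (footprint 11×25) is included at this height (perimeter 72.00 mm); the cube at (5.5, 15.5) is not intersected at this z (z outside [10, 34]); the cone at (2, 6.5) is not intersected at this z (z outside [16, 35]); Combining (union): the regions partially overlap (shared area 7.50 mm²), so the edge portions inside another operand are dropped and the merged outline is re-measured after clipping — boundary = 126.00 mm. Overall, the cross-section is a single solid region. Total boundary length (outer) = 126.00 mm.

126.00 mm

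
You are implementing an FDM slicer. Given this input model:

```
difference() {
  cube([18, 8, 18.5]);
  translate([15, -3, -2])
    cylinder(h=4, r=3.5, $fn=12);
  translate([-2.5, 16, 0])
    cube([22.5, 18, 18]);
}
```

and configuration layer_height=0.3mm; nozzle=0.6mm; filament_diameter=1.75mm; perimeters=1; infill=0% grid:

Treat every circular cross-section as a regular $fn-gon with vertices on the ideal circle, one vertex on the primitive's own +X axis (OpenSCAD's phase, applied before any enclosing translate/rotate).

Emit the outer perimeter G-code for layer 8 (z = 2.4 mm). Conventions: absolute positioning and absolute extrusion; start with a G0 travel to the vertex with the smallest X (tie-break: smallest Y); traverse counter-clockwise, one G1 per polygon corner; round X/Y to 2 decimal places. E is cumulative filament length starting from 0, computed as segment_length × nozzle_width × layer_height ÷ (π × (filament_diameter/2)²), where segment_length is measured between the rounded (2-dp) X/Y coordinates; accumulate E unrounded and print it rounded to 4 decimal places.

G0 X0.00 Y0.00 Z2.40
G1 X18.00 Y0.00 E1.3470
G1 X18.00 Y8.00 E1.9457
G1 X0.00 Y8.00 E3.2928
G1 X0.00 Y0.00 E3.8914

At z = 2.4 mm: the 18×8 cube contributes its full rectangle; the cylinder at (15, -3) does not reach this height (z outside [-2, 2]); the 22.5×18 cube at (-2.5, 16) contributes its full rectangle; Subtracting the remaining from the first: starting from the 18×8 cube, the 22.5×18 cube at (-2.5, 16) misses the remaining region (no effect) — 1 connected region. The outline is a single polygon with 4 vertices. Extrusion per mm of travel: 0.6 × 0.3 / (π × 0.875²) = 0.074835. Accumulating E over each segment gives final E = 3.8914.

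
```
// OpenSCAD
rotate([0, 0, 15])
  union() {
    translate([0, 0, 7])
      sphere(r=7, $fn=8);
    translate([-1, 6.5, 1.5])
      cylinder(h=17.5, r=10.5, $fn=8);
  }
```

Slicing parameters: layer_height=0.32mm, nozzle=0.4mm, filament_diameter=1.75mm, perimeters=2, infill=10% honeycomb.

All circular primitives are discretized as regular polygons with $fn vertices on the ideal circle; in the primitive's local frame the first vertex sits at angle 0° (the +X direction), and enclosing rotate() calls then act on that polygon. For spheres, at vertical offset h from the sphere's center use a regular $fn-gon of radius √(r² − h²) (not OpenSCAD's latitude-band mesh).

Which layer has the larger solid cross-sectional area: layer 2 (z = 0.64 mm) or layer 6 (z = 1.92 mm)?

layer 6 (z = 1.92 mm)

Layer 2 (z = 0.64): the sphere: section is a regular 8-gon, circumradius = √(r²−h²) = √(7²−6.36²) = 2.924 (area = (8/2)·2.924²·sin(360°/8) = 24.18 mm²); the cylinder at (-1, 6.5) is absent (z outside [1.5, 19]); Merging all regions: only the r=7 sphere is present, so the union is just that shape — area = 24.18 mm²; (whole slice rotated 15° about Z — lengths, areas and connectivity unchanged). So its area = 24.18 mm². Layer 6 (z = 1.92): the sphere: section is a regular 8-gon, circumradius = √(r²−h²) = √(7²−5.08²) = 4.816 (area = (8/2)·4.816²·sin(360°/8) = 65.60 mm²); the r=10.5 cylinder at (-1, 6.5) contributes a regular 8-gon of circumradius 10.5 (area = (8/2)·10.500²·sin(360°/8) = 311.83 mm²); Taking the union: the regions partially overlap — summed areas 377.44 mm² minus the doubly-counted overlap 59.21 mm² gives 318.22 mm² — area = 318.22 mm²; (whole slice rotated 15° about Z — lengths, areas and connectivity unchanged). So its area = 318.22 mm². Layer 6 is larger (318.22 vs 24.18 mm²).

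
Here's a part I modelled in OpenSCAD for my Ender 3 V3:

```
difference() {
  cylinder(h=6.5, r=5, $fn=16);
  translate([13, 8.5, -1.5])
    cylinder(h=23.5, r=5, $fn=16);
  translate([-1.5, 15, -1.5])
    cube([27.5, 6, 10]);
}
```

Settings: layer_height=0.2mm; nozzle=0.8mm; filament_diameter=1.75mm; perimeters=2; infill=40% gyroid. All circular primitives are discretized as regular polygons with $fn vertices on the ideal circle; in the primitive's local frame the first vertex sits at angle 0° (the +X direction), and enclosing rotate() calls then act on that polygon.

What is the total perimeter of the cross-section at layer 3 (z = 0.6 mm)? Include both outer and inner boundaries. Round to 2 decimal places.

At z = 0.6 mm: the cylinder: section is a regular 16-gon, circumradius r=5 (perimeter = 2·16·5.000·sin(180°/16) = 31.21 mm); the cylinder at (13, 8.5): section is a regular 16-gon, circumradius r=5 (perimeter = 2·16·5.000·sin(180°/16) = 31.21 mm); the cube at (-1.5, 15) is present — its section is the full 27.5×6 rectangle (perimeter 67.00 mm); After the difference (first − rest): starting from the r=5 cylinder, the r=5 cylinder at (13, 8.5) misses the remaining region (no effect); the 27.5×6 cube at (-1.5, 15) misses the remaining region (no effect) — boundary = 31.21 mm. Overall, the cross-section is a single solid region. Total boundary length (outer) = 31.21 mm.

31.21 mm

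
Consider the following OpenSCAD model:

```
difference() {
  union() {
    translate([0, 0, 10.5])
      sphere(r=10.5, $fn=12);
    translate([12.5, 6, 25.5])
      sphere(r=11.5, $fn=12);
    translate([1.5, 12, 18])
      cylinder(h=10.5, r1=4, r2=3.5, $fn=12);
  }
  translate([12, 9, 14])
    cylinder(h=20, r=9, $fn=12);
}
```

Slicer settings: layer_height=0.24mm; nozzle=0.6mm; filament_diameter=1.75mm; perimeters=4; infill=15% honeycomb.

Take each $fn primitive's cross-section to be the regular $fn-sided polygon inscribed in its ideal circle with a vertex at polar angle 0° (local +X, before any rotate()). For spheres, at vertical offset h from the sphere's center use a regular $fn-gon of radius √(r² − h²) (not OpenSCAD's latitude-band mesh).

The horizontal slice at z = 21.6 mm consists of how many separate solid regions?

At z = 21.6 mm: the sphere is not intersected at this z (|z−center|=11.100 > r=10.5); the sphere at (12.5, 6): section is a regular 12-gon, circumradius = √(r²−h²) = √(11.5²−3.9²) = 10.819; the cone at (1.5, 12): at t=0.343 of its height the radius interpolates to r₁+(r₂−r₁)t = 3.829, giving a regular 12-gon of that circumradius; Combining (union): the regions partially overlap (shared area 7.08 mm²), so overlapping operands fuse into one piece — 1 connected region; the r=9 cylinder at (12, 9) contributes a regular 12-gon of circumradius 9; After the difference (first − rest): starting from the result so far, the r=9 cylinder at (12, 9) partially overlaps it — only the 228.79 mm² overlap (of its 243.00 mm²) is removed, clipping the outline — 1 connected region. The result has 1 disconnected region.

1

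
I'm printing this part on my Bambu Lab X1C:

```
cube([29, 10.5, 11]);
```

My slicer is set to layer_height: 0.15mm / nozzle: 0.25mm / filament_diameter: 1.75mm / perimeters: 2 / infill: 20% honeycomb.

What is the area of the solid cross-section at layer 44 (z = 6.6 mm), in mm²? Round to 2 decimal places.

304.50 mm²

At z = 6.6 mm: the 29×10.5 cube contributes its full rectangle (area 304.50 mm²). Overall, the cross-section is a single solid region. Net area = 304.50 mm².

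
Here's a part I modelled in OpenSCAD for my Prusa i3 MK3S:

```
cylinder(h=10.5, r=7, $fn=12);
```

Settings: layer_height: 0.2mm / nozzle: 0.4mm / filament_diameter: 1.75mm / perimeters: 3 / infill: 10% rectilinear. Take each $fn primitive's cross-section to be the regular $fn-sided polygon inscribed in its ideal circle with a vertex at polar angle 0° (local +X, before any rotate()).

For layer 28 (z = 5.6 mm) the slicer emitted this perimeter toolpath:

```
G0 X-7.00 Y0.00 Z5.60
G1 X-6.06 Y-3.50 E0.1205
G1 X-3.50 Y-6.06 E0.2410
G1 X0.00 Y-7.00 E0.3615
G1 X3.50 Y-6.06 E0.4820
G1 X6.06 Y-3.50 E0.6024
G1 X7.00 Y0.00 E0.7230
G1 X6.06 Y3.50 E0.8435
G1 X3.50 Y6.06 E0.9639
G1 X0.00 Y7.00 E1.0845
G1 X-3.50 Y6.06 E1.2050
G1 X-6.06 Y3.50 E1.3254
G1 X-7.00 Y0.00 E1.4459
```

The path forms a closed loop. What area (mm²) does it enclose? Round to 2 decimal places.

Apply the shoelace formula to the sequence of (X, Y) vertices; enclosed area = 146.95 mm².

146.95 mm²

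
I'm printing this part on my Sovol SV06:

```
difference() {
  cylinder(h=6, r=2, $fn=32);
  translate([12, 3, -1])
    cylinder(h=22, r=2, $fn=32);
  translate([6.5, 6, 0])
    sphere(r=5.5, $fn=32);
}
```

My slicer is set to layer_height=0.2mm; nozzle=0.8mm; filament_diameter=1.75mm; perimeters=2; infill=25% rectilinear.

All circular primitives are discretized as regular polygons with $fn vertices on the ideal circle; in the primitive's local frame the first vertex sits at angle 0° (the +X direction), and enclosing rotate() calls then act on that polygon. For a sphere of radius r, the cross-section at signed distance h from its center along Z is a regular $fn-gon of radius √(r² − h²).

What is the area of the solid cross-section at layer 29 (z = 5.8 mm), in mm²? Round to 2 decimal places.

12.49 mm²

At z = 5.8 mm: the cylinder: section is a regular 32-gon, circumradius r=2 (area = (32/2)·2.000²·sin(360°/32) = 12.49 mm²); the r=2 cylinder at (12, 3) gives a regular 32-gon of circumradius 2 (constant along its height) (area = (32/2)·2.000²·sin(360°/32) = 12.49 mm²); the sphere at (6.5, 6) does not reach this height (|z−center|=5.800 > r=5.5); After the difference (first − rest): starting from the r=2 cylinder (12.49 mm²), the r=2 cylinder at (12, 3) misses the remaining region (no effect) — area = 12.49 mm². Overall, the cross-section is a single solid region. Net area = 12.49 mm².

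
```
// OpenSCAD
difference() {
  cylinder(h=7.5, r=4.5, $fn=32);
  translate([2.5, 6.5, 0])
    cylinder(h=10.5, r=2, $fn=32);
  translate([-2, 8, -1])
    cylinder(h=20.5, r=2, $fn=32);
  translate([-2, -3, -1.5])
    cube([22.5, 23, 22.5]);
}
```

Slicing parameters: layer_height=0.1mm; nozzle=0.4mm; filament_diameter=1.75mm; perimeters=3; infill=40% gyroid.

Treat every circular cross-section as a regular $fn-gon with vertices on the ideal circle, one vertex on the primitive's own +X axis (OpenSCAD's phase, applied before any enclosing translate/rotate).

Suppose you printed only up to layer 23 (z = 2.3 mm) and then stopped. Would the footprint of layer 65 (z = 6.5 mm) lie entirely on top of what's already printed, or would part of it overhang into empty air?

Compare the two slices. At z = 2.3: the r=4.5 cylinder gives a regular 32-gon of circumradius 4.5 (constant along its height) (area = (32/2)·4.500²·sin(360°/32) = 63.21 mm²); the cylinder at (2.5, 6.5): section is a regular 32-gon, circumradius r=2 (area = (32/2)·2.000²·sin(360°/32) = 12.49 mm²); the cylinder at (-2, 8): section is a regular 32-gon, circumradius r=2 (area = (32/2)·2.000²·sin(360°/32) = 12.49 mm²); the cube at (-2, -3) is present — its section is the full 22.5×23 rectangle (area 517.50 mm²); After the difference (first − rest): starting from the r=4.5 cylinder (63.21 mm²), the r=2 cylinder at (2.5, 6.5) misses the remaining region (no effect); the r=2 cylinder at (-2, 8) misses the remaining region (no effect); the 22.5×23 cube at (-2, -3) partially overlaps it — only the 42.84 mm² overlap (of its 517.50 mm²) is removed, clipping the outline — area = 20.37 mm². At z = 6.5: the cylinder: section is a regular 32-gon, circumradius r=4.5 (area = (32/2)·4.500²·sin(360°/32) = 63.21 mm²); the r=2 cylinder at (2.5, 6.5) contributes a regular 32-gon of circumradius 2 (area = (32/2)·2.000²·sin(360°/32) = 12.49 mm²); the cylinder at (-2, 8): section is a regular 32-gon, circumradius r=2 (area = (32/2)·2.000²·sin(360°/32) = 12.49 mm²); the 22.5×23 cube at (-2, -3) contributes its full rectangle (area 517.50 mm²); After the difference (first − rest): starting from the r=4.5 cylinder (63.21 mm²), the r=2 cylinder at (2.5, 6.5) misses the remaining region (no effect); the r=2 cylinder at (-2, 8) misses the remaining region (no effect); the 22.5×23 cube at (-2, -3) partially overlaps it — only the 42.84 mm² overlap (of its 517.50 mm²) is removed, clipping the outline — area = 20.37 mm². Checking containment: the cross-section at z = 6.5 is a subset of the cross-section at z = 2.3.

entirely on top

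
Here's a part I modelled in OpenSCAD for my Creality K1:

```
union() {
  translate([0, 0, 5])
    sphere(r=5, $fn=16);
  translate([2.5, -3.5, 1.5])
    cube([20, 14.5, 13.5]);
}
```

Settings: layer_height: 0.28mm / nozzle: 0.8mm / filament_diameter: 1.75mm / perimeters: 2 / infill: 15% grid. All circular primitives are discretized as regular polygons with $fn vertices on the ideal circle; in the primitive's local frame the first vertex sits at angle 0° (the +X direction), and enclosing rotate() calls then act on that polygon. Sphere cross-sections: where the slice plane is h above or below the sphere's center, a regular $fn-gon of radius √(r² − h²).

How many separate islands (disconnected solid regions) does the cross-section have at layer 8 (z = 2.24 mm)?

1

At z = 2.24 mm: the sphere: section is a regular 16-gon, circumradius = √(r²−h²) = √(5²−2.76²) = 4.169; the cube at (2.5, -3.5) (footprint 20×14.5) is included at this height; Merging all regions: the regions partially overlap (shared area 7.39 mm²), so overlapping operands fuse into one piece — 1 connected region. Overall, the cross-section is a single solid region. Island count = 1.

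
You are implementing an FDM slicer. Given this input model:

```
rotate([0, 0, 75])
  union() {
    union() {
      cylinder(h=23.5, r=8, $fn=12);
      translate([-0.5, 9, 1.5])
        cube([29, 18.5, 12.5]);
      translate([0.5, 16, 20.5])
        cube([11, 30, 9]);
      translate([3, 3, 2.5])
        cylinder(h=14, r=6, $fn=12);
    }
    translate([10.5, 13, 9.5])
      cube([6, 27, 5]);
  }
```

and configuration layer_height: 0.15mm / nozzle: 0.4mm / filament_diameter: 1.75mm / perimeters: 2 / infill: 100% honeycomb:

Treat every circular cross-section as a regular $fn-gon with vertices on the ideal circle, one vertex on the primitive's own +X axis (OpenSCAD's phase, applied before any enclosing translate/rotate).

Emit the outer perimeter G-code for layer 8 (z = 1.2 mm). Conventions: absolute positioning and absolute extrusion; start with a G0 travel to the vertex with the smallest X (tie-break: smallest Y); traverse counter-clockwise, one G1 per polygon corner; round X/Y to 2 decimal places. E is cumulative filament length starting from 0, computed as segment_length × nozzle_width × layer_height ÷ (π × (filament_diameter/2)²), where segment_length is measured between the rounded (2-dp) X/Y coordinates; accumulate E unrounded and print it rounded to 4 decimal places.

G0 X-7.73 Y-2.07 Z1.20
G1 X-5.66 Y-5.66 E0.1034
G1 X-2.07 Y-7.73 E0.2067
G1 X2.07 Y-7.73 E0.3100
G1 X5.66 Y-5.66 E0.4134
G1 X7.73 Y-2.07 E0.5168
G1 X7.73 Y2.07 E0.6200
G1 X5.66 Y5.66 E0.7234
G1 X2.07 Y7.73 E0.8268
G1 X-2.07 Y7.73 E0.9301
G1 X-5.66 Y5.66 E1.0334
G1 X-7.73 Y2.07 E1.1368
G1 X-7.73 Y-2.07 E1.2401

At z = 1.2 mm: the r=8 cylinder contributes a regular 12-gon of circumradius 8; the cube at (-0.5, 9) is not intersected at this z (z outside [1.5, 14]); the cube at (0.5, 16) is absent (z outside [20.5, 29.5]); the cylinder at (3, 3) does not reach this height (z outside [2.5, 16.5]); Merging all regions: only the r=8 cylinder is present, so the union is just that shape — 1 connected region; the cube at (10.5, 13) is absent (z outside [9.5, 14.5]); Combining (union): only the result so far is present, so the union is just that shape — 1 connected region; (whole slice rotated 75° about Z — lengths, areas and connectivity unchanged). The outline is a single polygon with 12 vertices. Extrusion per mm of travel: 0.4 × 0.15 / (π × 0.875²) = 0.024945. Accumulating E over each segment gives final E = 1.2401.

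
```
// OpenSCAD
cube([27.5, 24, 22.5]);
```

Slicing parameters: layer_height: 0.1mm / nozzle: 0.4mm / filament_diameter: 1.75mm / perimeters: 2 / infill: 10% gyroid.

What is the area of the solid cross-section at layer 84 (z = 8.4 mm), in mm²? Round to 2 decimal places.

At z = 8.4 mm: the cube (footprint 27.5×24) is included at this height (area 660.00 mm²). Overall, the cross-section is a single solid region. Net area = 660.00 mm².

660.00 mm²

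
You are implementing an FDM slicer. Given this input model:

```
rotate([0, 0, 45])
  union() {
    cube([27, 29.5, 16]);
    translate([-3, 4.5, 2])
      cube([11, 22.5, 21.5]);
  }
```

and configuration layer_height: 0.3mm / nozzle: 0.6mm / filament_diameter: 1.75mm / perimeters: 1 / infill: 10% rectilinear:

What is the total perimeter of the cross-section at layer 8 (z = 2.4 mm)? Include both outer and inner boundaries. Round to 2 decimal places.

At z = 2.4 mm: the cube is present — its section is the full 27×29.5 rectangle (perimeter 113.00 mm); the cube at (-3, 4.5) is present — its section is the full 11×22.5 rectangle (perimeter 67.00 mm); Taking the union: the regions partially overlap (shared area 180.00 mm²), so the edge portions inside another operand are dropped and the merged outline is re-measured after clipping — boundary = 119.00 mm; (whole slice rotated 45° about Z — lengths, areas and connectivity unchanged). Overall, the cross-section is a single solid region. Total boundary length (outer) = 119.00 mm.

119.00 mm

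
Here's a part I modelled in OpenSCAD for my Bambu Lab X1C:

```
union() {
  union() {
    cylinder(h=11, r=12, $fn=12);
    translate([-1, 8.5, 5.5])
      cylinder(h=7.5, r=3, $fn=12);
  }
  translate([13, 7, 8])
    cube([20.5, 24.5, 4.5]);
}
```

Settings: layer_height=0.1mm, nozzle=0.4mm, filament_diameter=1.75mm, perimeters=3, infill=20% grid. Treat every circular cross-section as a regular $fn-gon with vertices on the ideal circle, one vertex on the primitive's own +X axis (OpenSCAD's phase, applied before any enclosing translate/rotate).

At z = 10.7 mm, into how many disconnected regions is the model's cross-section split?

2

At z = 10.7 mm: the r=12 cylinder gives a regular 12-gon of circumradius 12 (constant along its height); the r=3 cylinder at (-1, 8.5) gives a regular 12-gon of circumradius 3 (constant along its height); Taking the union: the r=3 cylinder at (-1, 8.5) lies entirely inside the r=12 cylinder, so the union is just the r=12 cylinder — 1 connected region; the 20.5×24.5 cube at (13, 7) contributes its full rectangle; Combining (union): the 2 present regions are separate (no shared area or edge), so areas and boundary lengths simply add and each stays a separate island — 2 connected regions. The result has 2 disconnected regions.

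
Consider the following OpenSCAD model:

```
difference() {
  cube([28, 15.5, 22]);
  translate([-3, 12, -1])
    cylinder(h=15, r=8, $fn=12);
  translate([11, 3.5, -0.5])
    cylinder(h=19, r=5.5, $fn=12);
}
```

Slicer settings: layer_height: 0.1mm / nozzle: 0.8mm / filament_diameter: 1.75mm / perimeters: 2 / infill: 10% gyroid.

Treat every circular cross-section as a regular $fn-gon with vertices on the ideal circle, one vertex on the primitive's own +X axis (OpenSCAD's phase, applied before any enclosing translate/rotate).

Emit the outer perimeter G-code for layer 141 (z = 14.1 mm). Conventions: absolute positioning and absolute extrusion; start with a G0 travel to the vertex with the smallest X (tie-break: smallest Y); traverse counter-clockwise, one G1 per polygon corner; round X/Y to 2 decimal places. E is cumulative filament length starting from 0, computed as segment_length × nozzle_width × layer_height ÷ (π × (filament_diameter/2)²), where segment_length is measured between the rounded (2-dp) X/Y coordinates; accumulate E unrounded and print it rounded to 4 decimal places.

G0 X0.00 Y0.00 Z14.10
G1 X6.99 Y0.00 E0.2325
G1 X6.24 Y0.75 E0.2678
G1 X5.50 Y3.50 E0.3625
G1 X6.24 Y6.25 E0.4572
G1 X8.25 Y8.26 E0.5517
G1 X11.00 Y9.00 E0.6465
G1 X13.75 Y8.26 E0.7412
G1 X15.76 Y6.25 E0.8357
G1 X16.50 Y3.50 E0.9304
G1 X15.76 Y0.75 E1.0252
G1 X15.01 Y0.00 E1.0604
G1 X28.00 Y0.00 E1.4925
G1 X28.00 Y15.50 E2.0080
G1 X0.00 Y15.50 E2.9393
G1 X0.00 Y0.00 E3.4548

At z = 14.1 mm: the cube (footprint 28×15.5) is included at this height; the cylinder at (-3, 12) is absent (z outside [-1, 14]); the r=5.5 cylinder at (11, 3.5) contributes a regular 12-gon of circumradius 5.5; Taking the first minus the rest: starting from the 28×15.5 cube, the r=5.5 cylinder at (11, 3.5) partially overlaps it — only the 80.18 mm² overlap (of its 90.75 mm²) is removed, clipping the outline — 1 connected region. The outline is a single polygon with 15 vertices. Extrusion per mm of travel: 0.8 × 0.1 / (π × 0.875²) = 0.033260. Accumulating E over each segment gives final E = 3.4548.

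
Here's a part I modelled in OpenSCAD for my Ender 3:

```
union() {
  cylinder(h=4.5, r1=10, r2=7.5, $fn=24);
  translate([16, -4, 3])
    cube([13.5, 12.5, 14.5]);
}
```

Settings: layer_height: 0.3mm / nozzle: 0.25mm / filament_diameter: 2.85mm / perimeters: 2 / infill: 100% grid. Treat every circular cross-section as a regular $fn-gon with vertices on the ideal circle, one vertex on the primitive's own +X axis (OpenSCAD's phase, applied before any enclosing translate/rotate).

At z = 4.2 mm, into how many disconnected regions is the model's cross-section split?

At z = 4.2 mm: the cone: at t=0.933 of its height the radius interpolates to r₁+(r₂−r₁)t = 7.667, giving a regular 24-gon of that circumradius; the 13.5×12.5 cube at (16, -4) contributes its full rectangle; Merging all regions: the 2 present regions are separate (no shared area or edge), so areas and boundary lengths simply add and each stays a separate island — 2 connected regions. The result has 2 disconnected regions.

2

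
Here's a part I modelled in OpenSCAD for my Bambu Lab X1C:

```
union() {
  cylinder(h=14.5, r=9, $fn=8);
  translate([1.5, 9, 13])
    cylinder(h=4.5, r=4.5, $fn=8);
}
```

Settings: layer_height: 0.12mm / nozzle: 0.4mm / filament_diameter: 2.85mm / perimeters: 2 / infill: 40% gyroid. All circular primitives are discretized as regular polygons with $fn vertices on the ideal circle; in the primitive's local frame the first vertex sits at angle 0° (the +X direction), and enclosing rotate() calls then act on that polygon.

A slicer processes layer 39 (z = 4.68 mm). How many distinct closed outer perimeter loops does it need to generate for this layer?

At z = 4.68 mm: the r=9 cylinder gives a regular 8-gon of circumradius 9 (constant along its height); the cylinder at (1.5, 9) is not intersected at this z (z outside [13, 17.5]); Combining (union): only the r=9 cylinder is present, so the union is just that shape — 1 connected region. The result has 1 disconnected region.

1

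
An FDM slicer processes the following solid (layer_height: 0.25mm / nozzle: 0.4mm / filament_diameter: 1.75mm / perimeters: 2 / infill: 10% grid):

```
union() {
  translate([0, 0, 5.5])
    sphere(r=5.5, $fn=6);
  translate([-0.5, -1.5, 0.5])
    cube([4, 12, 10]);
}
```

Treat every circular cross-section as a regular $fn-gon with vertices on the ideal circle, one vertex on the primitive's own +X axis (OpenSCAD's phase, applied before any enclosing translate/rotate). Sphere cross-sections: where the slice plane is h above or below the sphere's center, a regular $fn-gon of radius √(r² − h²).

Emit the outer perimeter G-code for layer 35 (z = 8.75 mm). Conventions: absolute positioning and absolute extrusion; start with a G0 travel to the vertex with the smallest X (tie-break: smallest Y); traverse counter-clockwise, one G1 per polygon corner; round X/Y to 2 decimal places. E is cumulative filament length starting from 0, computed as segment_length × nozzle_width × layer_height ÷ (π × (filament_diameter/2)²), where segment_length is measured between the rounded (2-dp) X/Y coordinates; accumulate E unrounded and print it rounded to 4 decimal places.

G0 X-4.44 Y0.00 Z8.75
G1 X-2.22 Y-3.84 E0.1844
G1 X2.22 Y-3.84 E0.3690
G1 X4.44 Y0.00 E0.5534
G1 X3.50 Y1.62 E0.6313
G1 X3.50 Y10.50 E1.0005
G1 X-0.50 Y10.50 E1.1668
G1 X-0.50 Y3.84 E1.4437
G1 X-2.22 Y3.84 E1.5152
G1 X-4.44 Y0.00 E1.6996

At z = 8.75 mm: the r=5.5 sphere slices to a regular 6-gon of circumradius 4.437 (√(r²−h²) with h=3.25 from center); the cube at (-0.5, -1.5) is present — its section is the full 4×12 rectangle; Taking the union: the regions partially overlap (shared area 19.95 mm²), so overlapping operands fuse into one piece — 1 connected region. The outline is a single polygon with 9 vertices. Extrusion per mm of travel: 0.4 × 0.25 / (π × 0.875²) = 0.041575. Accumulating E over each segment gives final E = 1.6996.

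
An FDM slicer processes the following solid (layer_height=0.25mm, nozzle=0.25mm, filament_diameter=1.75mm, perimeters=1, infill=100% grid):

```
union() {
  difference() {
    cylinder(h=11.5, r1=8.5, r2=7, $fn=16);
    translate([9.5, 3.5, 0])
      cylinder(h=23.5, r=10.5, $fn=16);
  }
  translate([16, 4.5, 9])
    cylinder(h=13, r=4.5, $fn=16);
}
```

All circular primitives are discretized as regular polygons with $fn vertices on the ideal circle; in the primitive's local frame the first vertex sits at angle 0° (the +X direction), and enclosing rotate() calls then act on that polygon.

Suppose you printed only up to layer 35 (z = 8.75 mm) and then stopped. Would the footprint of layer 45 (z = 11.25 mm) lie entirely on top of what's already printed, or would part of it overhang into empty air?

part overhangs

Compare the two slices. At z = 8.75: the cone contributes a regular 16-gon of circumradius 7.359 (interpolated between r1=8.5 and r2=7 at t=0.761) (area = (16/2)·7.359²·sin(360°/16) = 165.78 mm²); the r=10.5 cylinder at (9.5, 3.5) contributes a regular 16-gon of circumradius 10.5 (area = (16/2)·10.500²·sin(360°/16) = 337.53 mm²); Subtracting the remaining from the first: starting from the cone (165.78 mm²), the r=10.5 cylinder at (9.5, 3.5) partially overlaps it — only the 73.67 mm² overlap (of its 337.53 mm²) is removed, clipping the outline — area = 92.11 mm²; the cylinder at (16, 4.5) is absent (z outside [9, 22]); Merging all regions: only that combined region is present, so the union is just that shape — area = 92.11 mm². At z = 11.25: the cone (r1=8.5→r2=7) has section circumradius 7.033 here — a regular 16-gon (area = (16/2)·7.033²·sin(360°/16) = 151.41 mm²); the r=10.5 cylinder at (9.5, 3.5) gives a regular 16-gon of circumradius 10.5 (constant along its height) (area = (16/2)·10.500²·sin(360°/16) = 337.53 mm²); After the difference (first − rest): starting from the cone (151.41 mm²), the r=10.5 cylinder at (9.5, 3.5) partially overlaps it — only the 67.94 mm² overlap (of its 337.53 mm²) is removed, clipping the outline — area = 83.47 mm²; the r=4.5 cylinder at (16, 4.5) gives a regular 16-gon of circumradius 4.5 (constant along its height) (area = (16/2)·4.500²·sin(360°/16) = 61.99 mm²); Combining (union): the 2 present regions are separate (no shared area or edge), so areas and boundary lengths simply add and each stays a separate island — area = 145.46 mm². Checking containment: at z = 11.25 the cross-section extends beyond the z = 8.75 cross-section by about 61.99 mm².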